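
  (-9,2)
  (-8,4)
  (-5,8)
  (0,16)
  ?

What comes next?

For the first entry, differences are 1, 3, 5, … (increasing by 2 each time): -9, -8, -5, 0 → 7.
Second entry: ×2 each step; 2, 4, 8, 16 → 32.
So the next tuple is (7,32).

(7,32)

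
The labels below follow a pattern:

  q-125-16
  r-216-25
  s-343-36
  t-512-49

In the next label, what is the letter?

Letter — letters move forward 1 place in the alphabet: q, r, s, t → u.

u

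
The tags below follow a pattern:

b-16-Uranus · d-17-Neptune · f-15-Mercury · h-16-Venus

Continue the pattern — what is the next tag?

j-14-Earth

Letter: letters move forward 2 places in the alphabet, so b, d, f, h → j.
For the second component, alternating steps +1, −2, +1, −2, …: 16, 17, 15, 16 → 14.
Planet: runs through the planets Mercury→Neptune; Uranus, Neptune, Mercury, Venus → Earth.
So the next tag is j-14-Earth.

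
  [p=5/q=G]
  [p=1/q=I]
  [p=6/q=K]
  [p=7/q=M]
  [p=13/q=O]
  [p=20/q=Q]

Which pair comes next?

P: each term is the sum of the two before it; 5, 1, 6, 7, 13, 20 → 33.
Q: letters move forward 2 places in the alphabet, so G, I, K, M, O, Q → S.
Combining the parts gives [p=33/q=S].

[p=33/q=S]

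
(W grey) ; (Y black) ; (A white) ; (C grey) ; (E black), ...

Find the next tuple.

Letter: letters move forward 2 places in the alphabet, wrapping Z→A, so W, Y, A, C, E → G.
Shade — repeats grey → black → white: grey, black, white, grey, black → white.
Combining the parts gives (G white).

(G white)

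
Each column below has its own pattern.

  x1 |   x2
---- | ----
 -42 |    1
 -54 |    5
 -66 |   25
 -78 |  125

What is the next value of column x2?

625

Column x2 — ×5 each step: 1, 5, 25, 125 → 625.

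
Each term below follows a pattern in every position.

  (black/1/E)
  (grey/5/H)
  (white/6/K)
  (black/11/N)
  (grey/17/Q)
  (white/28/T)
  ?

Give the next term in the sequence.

(black/45/W)

Shade: repeats black → grey → white, so black, grey, white, black, grey, white → black.
For the second value, each term is the sum of the two before it: 1, 5, 6, 11, 17, 28 → 45.
Letter — letters move forward 3 places in the alphabet: E, H, K, N, Q, T → W.
Combining the parts gives (black/45/W).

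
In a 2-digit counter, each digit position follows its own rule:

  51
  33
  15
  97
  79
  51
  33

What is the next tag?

15

First digit: 5, 3, 1, 9, 7, 5, 3 → 1 (−2 each step, mod 10).
Second digit: +2 each step, mod 10; 1, 3, 5, 7, 9, 1, 3 → 5.
So the next tag is 15.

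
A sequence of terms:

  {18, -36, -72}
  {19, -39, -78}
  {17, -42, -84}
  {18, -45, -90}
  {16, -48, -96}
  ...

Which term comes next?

{17, -51, -102}

First entry — alternating steps +1, −2, +1, −2, …: 18, 19, 17, 18, 16 → 17.
Second entry: -36, -39, -42, -45, -48 → -51 (−3 each step).
For the third entry, always 2 × the second entry: -72, -78, -84, -90, -96 → -102.
Combining the parts gives {17, -51, -102}.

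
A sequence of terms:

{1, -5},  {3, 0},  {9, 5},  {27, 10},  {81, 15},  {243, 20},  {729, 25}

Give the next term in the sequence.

For the first component, ×3 each step: 1, 3, 9, 27, 81, 243, 729 → 2187.
Second component goes -5, 0, 5, 10, 15, 20, 25 → 30 (+5 each step).
Putting it together: {2187, 30}.

{2187, 30}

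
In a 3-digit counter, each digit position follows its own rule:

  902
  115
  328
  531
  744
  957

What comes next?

First digit goes 9, 1, 3, 5, 7, 9 → 1 (+2 each step, mod 10).
Second digit — +1 each step, mod 10: 0, 1, 2, 3, 4, 5 → 6.
Third digit goes 2, 5, 8, 1, 4, 7 → 0 (+3 each step, mod 10).
Combining the parts gives 160.

160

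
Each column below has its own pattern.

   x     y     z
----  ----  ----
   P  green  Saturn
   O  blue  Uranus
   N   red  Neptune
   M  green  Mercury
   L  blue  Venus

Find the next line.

K  red  Earth

Column x: letters move back 1 place in the alphabet, so P, O, N, M, L → K.
Column y: repeats green → blue → red, so green, blue, red, green, blue → red.
Column z: runs through the planets Mercury→Neptune, so Saturn, Uranus, Neptune, Mercury, Venus → Earth.
So the next line is K  red  Earth.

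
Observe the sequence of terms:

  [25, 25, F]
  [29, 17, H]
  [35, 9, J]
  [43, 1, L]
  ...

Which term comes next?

[53, -7, N]

First entry: differences are 4, 6, 8, … (increasing by 2 each time), so 25, 29, 35, 43 → 53.
Second entry: 25, 17, 9, 1 → -7 (−8 each step).
Letter: F, H, J, L → N (letters move forward 2 places in the alphabet).
So the next term is [53, -7, N].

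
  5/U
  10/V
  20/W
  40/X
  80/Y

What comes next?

First component goes 5, 10, 20, 40, 80 → 160 (×2 each step).
Letter: U, V, W, X, Y → Z (letters move forward 1 place in the alphabet).
So the next code is 160/Z.

160/Z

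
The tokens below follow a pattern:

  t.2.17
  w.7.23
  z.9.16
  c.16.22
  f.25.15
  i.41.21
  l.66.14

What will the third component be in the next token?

Third component: alternating steps +6, −7, +6, −7, …, so 17, 23, 16, 22, 15, 21, 14 → 20.

20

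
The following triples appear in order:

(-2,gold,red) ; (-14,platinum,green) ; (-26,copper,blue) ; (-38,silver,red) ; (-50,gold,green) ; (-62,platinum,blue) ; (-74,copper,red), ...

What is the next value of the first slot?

For the first slot, −12 each step: -2, -14, -26, -38, -50, -62, -74 → -86.

-86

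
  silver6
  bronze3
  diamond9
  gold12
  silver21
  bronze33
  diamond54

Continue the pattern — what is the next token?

gold87

Rank: silver, bronze, diamond, gold, silver, bronze, diamond → gold (repeats silver → bronze → diamond → gold).
Second component: 6, 3, 9, 12, 21, 33, 54 → 87 (each term is the sum of the two before it).
Putting it together: gold87.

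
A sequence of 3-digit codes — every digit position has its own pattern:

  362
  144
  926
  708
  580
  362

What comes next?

First digit: −2 each step, mod 10; 3, 1, 9, 7, 5, 3 → 1.
Second digit goes 6, 4, 2, 0, 8, 6 → 4 (−2 each step, mod 10).
Third digit goes 2, 4, 6, 8, 0, 2 → 4 (+2 each step, mod 10).
Putting it together: 144.

144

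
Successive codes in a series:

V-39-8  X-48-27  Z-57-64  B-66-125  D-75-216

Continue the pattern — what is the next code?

F-84-343

Letter: letters move forward 2 places in the alphabet, wrapping Z→A; V, X, Z, B, D → F.
Second component goes 39, 48, 57, 66, 75 → 84 (+9 each step).
Third component: 8, 27, 64, 125, 216 → 343 (perfect cubes: 2³, 3³, 4³, …).
So the next code is F-84-343.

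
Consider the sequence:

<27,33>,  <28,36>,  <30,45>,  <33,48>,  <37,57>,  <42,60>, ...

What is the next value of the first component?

First component: differences are 1, 2, 3, … (increasing by 1 each time); 27, 28, 30, 33, 37, 42 → 48.
Second component: alternating steps +3, +9, +3, +9, …, so 33, 36, 45, 48, 57, 60 → 69.

48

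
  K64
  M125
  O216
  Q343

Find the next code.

Letter: letters move forward 2 places in the alphabet; K, M, O, Q → S.
Second component goes 64, 125, 216, 343 → 512 (perfect cubes: 4³, 5³, 6³, …).
Combining the parts gives S512.

S512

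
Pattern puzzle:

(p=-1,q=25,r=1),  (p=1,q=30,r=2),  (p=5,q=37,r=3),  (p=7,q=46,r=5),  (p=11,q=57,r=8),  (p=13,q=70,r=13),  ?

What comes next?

P — alternating steps +2, +4, +2, +4, …: -1, 1, 5, 7, 11, 13 → 17.
Q: 25, 30, 37, 46, 57, 70 → 85 (differences are 5, 7, 9, … (increasing by 2 each time)).
R: 1, 2, 3, 5, 8, 13 → 21 (each term is the sum of the two before it).
So the next triple is (p=17,q=85,r=21).

(p=17,q=85,r=21)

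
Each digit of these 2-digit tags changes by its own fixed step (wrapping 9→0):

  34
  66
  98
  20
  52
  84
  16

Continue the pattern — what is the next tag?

First digit: 3, 6, 9, 2, 5, 8, 1 → 4 (+3 each step, mod 10).
Second digit — +2 each step, mod 10: 4, 6, 8, 0, 2, 4, 6 → 8.
Combining the parts gives 48.

48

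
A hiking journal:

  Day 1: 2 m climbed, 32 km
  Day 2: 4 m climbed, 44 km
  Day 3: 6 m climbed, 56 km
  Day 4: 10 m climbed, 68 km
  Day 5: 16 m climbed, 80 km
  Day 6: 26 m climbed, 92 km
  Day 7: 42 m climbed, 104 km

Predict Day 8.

M climbed: 2, 4, 6, 10, 16, 26, 42 → 68 (each term is the sum of the two before it).
Km: +12 each step; 32, 44, 56, 68, 80, 92, 104 → 116.
Putting it together: 68 m climbed, 116 km.

68 m climbed, 116 km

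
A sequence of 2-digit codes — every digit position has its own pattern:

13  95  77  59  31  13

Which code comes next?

First digit: −2 each step, mod 10; 1, 9, 7, 5, 3, 1 → 9.
Second digit: +2 each step, mod 10; 3, 5, 7, 9, 1, 3 → 5.
Combining the parts gives 95.

95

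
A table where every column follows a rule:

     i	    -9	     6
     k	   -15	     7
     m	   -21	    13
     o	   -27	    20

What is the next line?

q  -33  33

Letter — letters move forward 2 places in the alphabet: i, k, m, o → q.
Second component: −6 each step, so -9, -15, -21, -27 → -33.
Third component goes 6, 7, 13, 20 → 33 (each term is the sum of the two before it).
Putting it together: q  -33  33.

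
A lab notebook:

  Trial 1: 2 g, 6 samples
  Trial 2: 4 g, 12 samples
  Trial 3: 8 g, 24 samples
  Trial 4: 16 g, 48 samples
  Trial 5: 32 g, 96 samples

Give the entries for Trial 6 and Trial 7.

64 g, 192 samples; 128 g, 384 samples

G: ×2 each step; 2, 4, 8, 16, 32 → 64 → 128.
Samples: 6, 12, 24, 48, 96 → 192 → 384 (always 3 × the g).
So the next two records are 64 g, 192 samples and 128 g, 384 samples.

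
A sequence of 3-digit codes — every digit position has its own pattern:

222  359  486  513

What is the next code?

640

For the first digit, +1 each step, mod 10: 2, 3, 4, 5 → 6.
Second digit: 2, 5, 8, 1 → 4 (+3 each step, mod 10).
Third digit: 2, 9, 6, 3 → 0 (−3 each step, mod 10).
Combining the parts gives 640.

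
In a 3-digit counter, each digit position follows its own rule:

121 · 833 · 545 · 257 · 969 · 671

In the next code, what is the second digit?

8

Second digit: +1 each step, mod 10; 2, 3, 4, 5, 6, 7 → 8.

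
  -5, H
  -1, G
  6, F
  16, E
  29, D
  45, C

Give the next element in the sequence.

First slot: differences are 4, 7, 10, … (increasing by 3 each time); -5, -1, 6, 16, 29, 45 → 64.
Letter: H, G, F, E, D, C → B (letters move back 1 place in the alphabet).
Combining the parts gives 64, B.

64, B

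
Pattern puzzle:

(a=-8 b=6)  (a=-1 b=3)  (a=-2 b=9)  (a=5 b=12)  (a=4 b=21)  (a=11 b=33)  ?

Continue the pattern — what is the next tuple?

A: alternating steps +7, −1, +7, −1, …, so -8, -1, -2, 5, 4, 11 → 10.
For the b, each term is the sum of the two before it: 6, 3, 9, 12, 21, 33 → 54.
So the next tuple is (a=10 b=54).

(a=10 b=54)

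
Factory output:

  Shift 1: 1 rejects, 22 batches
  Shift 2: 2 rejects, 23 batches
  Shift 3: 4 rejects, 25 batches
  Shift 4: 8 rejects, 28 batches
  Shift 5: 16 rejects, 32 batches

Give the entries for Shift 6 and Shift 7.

32 rejects, 37 batches; 64 rejects, 43 batches

Rejects — ×2 each step: 1, 2, 4, 8, 16 → 32 → 64.
Batches: differences are 1, 2, 3, … (increasing by 1 each time); 22, 23, 25, 28, 32 → 37 → 43.
So the next two records are 32 rejects, 37 batches and 64 rejects, 43 batches.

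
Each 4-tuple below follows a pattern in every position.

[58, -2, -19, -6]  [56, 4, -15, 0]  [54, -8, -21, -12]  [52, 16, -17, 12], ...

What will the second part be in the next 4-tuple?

Second part — ×(-2) each step: -2, 4, -8, 16 → -32.

-32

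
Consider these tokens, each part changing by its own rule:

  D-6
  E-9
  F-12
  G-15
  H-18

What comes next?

I-21

Letter: D, E, F, G, H → I (letters move forward 1 place in the alphabet).
Second component — +3 each step: 6, 9, 12, 15, 18 → 21.
Combining the parts gives I-21.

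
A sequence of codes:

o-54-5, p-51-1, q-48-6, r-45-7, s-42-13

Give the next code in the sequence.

Letter: letters move forward 1 place in the alphabet; o, p, q, r, s → t.
Second component: −3 each step; 54, 51, 48, 45, 42 → 39.
Third component — each term is the sum of the two before it: 5, 1, 6, 7, 13 → 20.
So the next code is t-39-20.

t-39-20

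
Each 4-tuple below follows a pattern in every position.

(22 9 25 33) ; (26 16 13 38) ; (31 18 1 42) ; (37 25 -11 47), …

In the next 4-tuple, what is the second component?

Second component: alternating steps +7, +2, +7, +2, …; 9, 16, 18, 25 → 27.

27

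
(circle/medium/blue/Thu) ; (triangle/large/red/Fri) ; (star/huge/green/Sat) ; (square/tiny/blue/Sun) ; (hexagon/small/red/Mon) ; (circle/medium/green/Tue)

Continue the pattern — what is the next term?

(triangle/large/blue/Wed)

For the shape, repeats circle → triangle → star → square → hexagon: circle, triangle, star, square, hexagon, circle → triangle.
For the size, repeats medium → large → huge → tiny → small: medium, large, huge, tiny, small, medium → large.
Colour: repeats blue → red → green, so blue, red, green, blue, red, green → blue.
Day: runs through the weekdays Mon→Sun; Thu, Fri, Sat, Sun, Mon, Tue → Wed.
Putting it together: (triangle/large/blue/Wed).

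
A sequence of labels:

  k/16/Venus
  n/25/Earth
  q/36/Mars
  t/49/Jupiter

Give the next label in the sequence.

w/64/Saturn

Letter: k, n, q, t → w (letters move forward 3 places in the alphabet).
Second component: perfect squares: 4², 5², 6², …; 16, 25, 36, 49 → 64.
Planet: runs through the planets Mercury→Neptune; Venus, Earth, Mars, Jupiter → Saturn.
So the next label is w/64/Saturn.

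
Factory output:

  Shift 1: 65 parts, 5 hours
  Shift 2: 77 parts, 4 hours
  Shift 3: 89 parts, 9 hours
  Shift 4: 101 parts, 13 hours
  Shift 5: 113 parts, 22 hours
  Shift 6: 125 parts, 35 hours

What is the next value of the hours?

57

Hours: each term is the sum of the two before it, so 5, 4, 9, 13, 22, 35 → 57.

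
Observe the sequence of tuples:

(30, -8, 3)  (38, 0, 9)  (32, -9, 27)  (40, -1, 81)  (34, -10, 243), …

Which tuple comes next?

First component: alternating steps +8, −6, +8, −6, …; 30, 38, 32, 40, 34 → 42.
For the second component, alternating steps +8, −9, +8, −9, …: -8, 0, -9, -1, -10 → -2.
Third component — ×3 each step: 3, 9, 27, 81, 243 → 729.
Combining the parts gives (42, -2, 729).

(42, -2, 729)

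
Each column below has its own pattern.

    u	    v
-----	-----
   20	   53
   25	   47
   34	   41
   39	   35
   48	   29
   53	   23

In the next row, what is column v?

17

Column v — −6 each step: 53, 47, 41, 35, 29, 23 → 17.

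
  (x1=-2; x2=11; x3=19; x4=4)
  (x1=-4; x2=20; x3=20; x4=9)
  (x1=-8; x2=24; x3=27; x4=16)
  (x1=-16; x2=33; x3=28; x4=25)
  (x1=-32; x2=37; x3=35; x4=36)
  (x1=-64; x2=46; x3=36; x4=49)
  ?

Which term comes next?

X1: ×2 each step; -2, -4, -8, -16, -32, -64 → -128.
X2 goes 11, 20, 24, 33, 37, 46 → 50 (alternating steps +9, +4, +9, +4, …).
For the x3, alternating steps +1, +7, +1, +7, …: 19, 20, 27, 28, 35, 36 → 43.
X4: perfect squares: 2², 3², 4², …, so 4, 9, 16, 25, 36, 49 → 64.
Putting it together: (x1=-128; x2=50; x3=43; x4=64).

(x1=-128; x2=50; x3=43; x4=64)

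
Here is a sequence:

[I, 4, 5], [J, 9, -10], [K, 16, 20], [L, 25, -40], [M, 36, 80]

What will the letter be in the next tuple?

N

Letter goes I, J, K, L, M → N (letters move forward 1 place in the alphabet).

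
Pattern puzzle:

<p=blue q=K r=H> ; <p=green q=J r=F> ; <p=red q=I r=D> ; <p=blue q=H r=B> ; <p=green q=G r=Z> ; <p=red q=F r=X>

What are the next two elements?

<p=blue q=E r=V>, <p=green q=D r=T>

P — repeats blue → green → red: blue, green, red, blue, green, red → blue → green.
Q — letters move back 1 place in the alphabet: K, J, I, H, G, F → E → D.
R — letters move back 2 places in the alphabet, wrapping A→Z: H, F, D, B, Z, X → V → T.
Putting the parts together: <p=blue q=E r=V> and then <p=green q=D r=T>.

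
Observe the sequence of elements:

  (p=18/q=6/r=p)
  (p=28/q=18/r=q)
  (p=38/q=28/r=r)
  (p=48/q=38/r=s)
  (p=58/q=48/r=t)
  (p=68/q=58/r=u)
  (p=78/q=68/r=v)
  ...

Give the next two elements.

P — +10 each step: 18, 28, 38, 48, 58, 68, 78 → 88 → 98.
Q: always the previous value of the p, so 6, 18, 28, 38, 48, 58, 68 → 78 → 88.
R: letters move forward 1 place in the alphabet; p, q, r, s, t, u, v → w → x.
So the next two elements are (p=88/q=78/r=w) and (p=98/q=88/r=x).

(p=88/q=78/r=w), (p=98/q=88/r=x)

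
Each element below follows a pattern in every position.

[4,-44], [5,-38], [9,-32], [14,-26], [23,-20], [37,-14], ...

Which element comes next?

First value: 4, 5, 9, 14, 23, 37 → 60 (each term is the sum of the two before it).
Second value: -44, -38, -32, -26, -20, -14 → -8 (+6 each step).
Combining the parts gives [60,-8].

[60,-8]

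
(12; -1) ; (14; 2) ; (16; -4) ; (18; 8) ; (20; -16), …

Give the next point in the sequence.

(22; 32)

For the first slot, +2 each step: 12, 14, 16, 18, 20 → 22.
Second slot: ×(-2) each step; -1, 2, -4, 8, -16 → 32.
So the next point is (22; 32).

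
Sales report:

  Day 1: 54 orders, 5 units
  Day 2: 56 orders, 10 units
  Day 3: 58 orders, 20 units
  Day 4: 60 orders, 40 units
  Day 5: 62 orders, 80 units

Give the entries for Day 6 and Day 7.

Orders: +2 each step, so 54, 56, 58, 60, 62 → 64 → 66.
Units: 5, 10, 20, 40, 80 → 160 → 320 (×2 each step).
So the next two rows are 64 orders, 160 units and 66 orders, 320 units.

64 orders, 160 units; 66 orders, 320 units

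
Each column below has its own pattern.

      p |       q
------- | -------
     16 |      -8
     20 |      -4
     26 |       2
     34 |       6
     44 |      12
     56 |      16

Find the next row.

70  22

For the column p, differences are 4, 6, 8, … (increasing by 2 each time): 16, 20, 26, 34, 44, 56 → 70.
For the column q, alternating steps +4, +6, +4, +6, …: -8, -4, 2, 6, 12, 16 → 22.
Putting it together: 70  22.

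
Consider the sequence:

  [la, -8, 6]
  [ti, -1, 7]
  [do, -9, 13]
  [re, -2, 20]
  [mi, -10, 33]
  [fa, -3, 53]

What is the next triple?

[sol, -11, 86]

Note: runs through the solfège scale do→ti, so la, ti, do, re, mi, fa → sol.
Second part — alternating steps +7, −8, +7, −8, …: -8, -1, -9, -2, -10, -3 → -11.
Third part goes 6, 7, 13, 20, 33, 53 → 86 (each term is the sum of the two before it).
So the next triple is [sol, -11, 86].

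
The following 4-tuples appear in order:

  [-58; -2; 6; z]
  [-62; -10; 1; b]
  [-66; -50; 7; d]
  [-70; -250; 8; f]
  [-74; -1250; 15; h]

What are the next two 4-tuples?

[-78; -6250; 23; j], [-82; -31250; 38; l]

For the first slot, −4 each step: -58, -62, -66, -70, -74 → -78 → -82.
Second slot — ×5 each step: -2, -10, -50, -250, -1250 → -6250 → -31250.
Third slot — each term is the sum of the two before it: 6, 1, 7, 8, 15 → 23 → 38.
Letter — letters move forward 2 places in the alphabet, wrapping Z→A: z, b, d, f, h → j → l.
Putting the parts together: [-78; -6250; 23; j] and then [-82; -31250; 38; l].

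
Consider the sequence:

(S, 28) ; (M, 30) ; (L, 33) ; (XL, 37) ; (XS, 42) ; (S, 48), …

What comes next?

(M, 55)

Size goes S, M, L, XL, XS, S → M (repeats S → M → L → XL → XS).
For the second value, differences are 2, 3, 4, … (increasing by 1 each time): 28, 30, 33, 37, 42, 48 → 55.
Combining the parts gives (M, 55).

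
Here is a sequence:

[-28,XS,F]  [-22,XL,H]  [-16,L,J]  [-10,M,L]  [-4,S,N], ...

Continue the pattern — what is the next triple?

[2,XS,P]

First value: +6 each step, so -28, -22, -16, -10, -4 → 2.
Size: runs backward through clothing sizes XS→XL; XS, XL, L, M, S → XS.
Letter — letters move forward 2 places in the alphabet: F, H, J, L, N → P.
Putting it together: [2,XS,P].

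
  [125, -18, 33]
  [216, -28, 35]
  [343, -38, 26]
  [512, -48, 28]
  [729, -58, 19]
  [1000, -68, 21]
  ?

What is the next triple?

First component goes 125, 216, 343, 512, 729, 1000 → 1331 (perfect cubes: 5³, 6³, 7³, …).
For the second component, −10 each step: -18, -28, -38, -48, -58, -68 → -78.
Third component goes 33, 35, 26, 28, 19, 21 → 12 (alternating steps +2, −9, +2, −9, …).
Combining the parts gives [1331, -78, 12].

[1331, -78, 12]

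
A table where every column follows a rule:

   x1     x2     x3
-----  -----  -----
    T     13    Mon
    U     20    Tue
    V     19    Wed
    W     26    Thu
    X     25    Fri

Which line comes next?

Y  32  Sat

For the column x1, letters move forward 1 place in the alphabet: T, U, V, W, X → Y.
Column x2: alternating steps +7, −1, +7, −1, …; 13, 20, 19, 26, 25 → 32.
Column x3 goes Mon, Tue, Wed, Thu, Fri → Sat (runs through the weekdays Mon→Sun).
So the next line is Y  32  Sat.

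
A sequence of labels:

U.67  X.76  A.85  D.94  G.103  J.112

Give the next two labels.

Letter: letters move forward 3 places in the alphabet, wrapping Z→A, so U, X, A, D, G, J → M → P.
For the second component, +9 each step: 67, 76, 85, 94, 103, 112 → 121 → 130.
Putting the parts together: M.121 and then P.130.

M.121 then P.130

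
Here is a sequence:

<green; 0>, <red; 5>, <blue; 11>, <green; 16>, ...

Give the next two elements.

Colour — repeats green → red → blue: green, red, blue, green → red → blue.
For the second slot, alternating steps +5, +6, +5, +6, …: 0, 5, 11, 16 → 22 → 27.
Putting the parts together: <red; 22> and then <blue; 27>.

<red; 22>, <blue; 27>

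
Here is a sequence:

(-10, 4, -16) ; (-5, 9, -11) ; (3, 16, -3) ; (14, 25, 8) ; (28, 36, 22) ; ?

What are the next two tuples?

(45, 49, 39), (65, 64, 59)

First entry: -10, -5, 3, 14, 28 → 45 → 65 (differences are 5, 8, 11, … (increasing by 3 each time)).
Second entry: perfect squares: 2², 3², 4², …; 4, 9, 16, 25, 36 → 49 → 64.
Third entry: -16, -11, -3, 8, 22 → 39 → 59 (always 6 less than the first entry).
Putting the parts together: (45, 49, 39) and then (65, 64, 59).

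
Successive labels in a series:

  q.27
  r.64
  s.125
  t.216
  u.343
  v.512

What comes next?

Letter: q, r, s, t, u, v → w (letters move forward 1 place in the alphabet).
Second component: 27, 64, 125, 216, 343, 512 → 729 (perfect cubes: 3³, 4³, 5³, …).
So the next label is w.729.

w.729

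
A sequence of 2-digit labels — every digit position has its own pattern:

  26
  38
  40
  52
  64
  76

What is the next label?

88

First digit: +1 each step, mod 10; 2, 3, 4, 5, 6, 7 → 8.
Second digit: +2 each step, mod 10; 6, 8, 0, 2, 4, 6 → 8.
Putting it together: 88.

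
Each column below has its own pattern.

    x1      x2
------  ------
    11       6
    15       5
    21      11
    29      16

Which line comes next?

For the column x1, differences are 4, 6, 8, … (increasing by 2 each time): 11, 15, 21, 29 → 39.
Column x2: 6, 5, 11, 16 → 27 (each term is the sum of the two before it).
So the next line is 39  27.

39  27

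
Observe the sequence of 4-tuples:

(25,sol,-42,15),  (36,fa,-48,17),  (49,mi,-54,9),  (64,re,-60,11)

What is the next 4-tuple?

First value: perfect squares: 5², 6², 7², …, so 25, 36, 49, 64 → 81.
Note: sol, fa, mi, re → do (runs backward through the solfège scale do→ti).
Third value: −6 each step, so -42, -48, -54, -60 → -66.
For the fourth value, alternating steps +2, −8, +2, −8, …: 15, 17, 9, 11 → 3.
Putting it together: (81,do,-66,3).

(81,do,-66,3)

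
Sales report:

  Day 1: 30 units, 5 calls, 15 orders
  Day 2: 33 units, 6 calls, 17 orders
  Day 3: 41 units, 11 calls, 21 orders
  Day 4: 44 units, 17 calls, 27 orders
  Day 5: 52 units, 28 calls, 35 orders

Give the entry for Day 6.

55 units, 45 calls, 45 orders

Units goes 30, 33, 41, 44, 52 → 55 (alternating steps +3, +8, +3, +8, …).
Calls: 5, 6, 11, 17, 28 → 45 (each term is the sum of the two before it).
Orders goes 15, 17, 21, 27, 35 → 45 (differences are 2, 4, 6, … (increasing by 2 each time)).
Combining the parts gives 55 units, 45 calls, 45 orders.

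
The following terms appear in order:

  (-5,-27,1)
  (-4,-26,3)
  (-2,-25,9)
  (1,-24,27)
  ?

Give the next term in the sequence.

(5,-23,81)

For the first part, differences are 1, 2, 3, … (increasing by 1 each time): -5, -4, -2, 1 → 5.
Second part: -27, -26, -25, -24 → -23 (+1 each step).
Third part: ×3 each step, so 1, 3, 9, 27 → 81.
So the next term is (5,-23,81).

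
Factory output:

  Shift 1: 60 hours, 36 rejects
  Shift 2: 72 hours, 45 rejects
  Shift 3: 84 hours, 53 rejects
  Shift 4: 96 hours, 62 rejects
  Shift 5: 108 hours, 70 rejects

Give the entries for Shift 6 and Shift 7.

120 hours, 79 rejects; 132 hours, 87 rejects

Hours: 60, 72, 84, 96, 108 → 120 → 132 (+12 each step).
Rejects: 36, 45, 53, 62, 70 → 79 → 87 (alternating steps +9, +8, +9, +8, …).
Putting the parts together: 120 hours, 79 rejects and then 132 hours, 87 rejects.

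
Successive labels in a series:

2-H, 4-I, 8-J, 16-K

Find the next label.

32-L

For the first component, ×2 each step: 2, 4, 8, 16 → 32.
Letter goes H, I, J, K → L (letters move forward 1 place in the alphabet).
So the next label is 32-L.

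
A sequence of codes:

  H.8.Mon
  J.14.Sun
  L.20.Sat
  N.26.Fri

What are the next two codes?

P.32.Thu then R.38.Wed

Letter: letters move forward 2 places in the alphabet, so H, J, L, N → P → R.
Second component: 8, 14, 20, 26 → 32 → 38 (+6 each step).
Day goes Mon, Sun, Sat, Fri → Thu → Wed (runs backward through the weekdays Mon→Sun).
So the next two codes are P.32.Thu and R.38.Wed.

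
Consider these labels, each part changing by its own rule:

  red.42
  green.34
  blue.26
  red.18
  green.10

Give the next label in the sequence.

blue.2

Colour goes red, green, blue, red, green → blue (repeats red → green → blue).
Second component — −8 each step: 42, 34, 26, 18, 10 → 2.
Combining the parts gives blue.2.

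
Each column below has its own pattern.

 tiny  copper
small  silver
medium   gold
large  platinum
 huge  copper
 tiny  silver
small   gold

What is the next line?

Size goes tiny, small, medium, large, huge, tiny, small → medium (repeats tiny → small → medium → large → huge).
Metal — repeats copper → silver → gold → platinum: copper, silver, gold, platinum, copper, silver, gold → platinum.
Putting it together: medium  platinum.

medium  platinum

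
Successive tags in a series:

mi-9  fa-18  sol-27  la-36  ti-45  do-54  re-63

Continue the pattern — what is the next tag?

mi-72

Note: mi, fa, sol, la, ti, do, re → mi (runs through the solfège scale do→ti).
Second component goes 9, 18, 27, 36, 45, 54, 63 → 72 (+9 each step).
So the next tag is mi-72.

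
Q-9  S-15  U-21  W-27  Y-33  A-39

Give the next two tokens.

C-45, E-51

Letter — letters move forward 2 places in the alphabet, wrapping Z→A: Q, S, U, W, Y, A → C → E.
Second component — +6 each step: 9, 15, 21, 27, 33, 39 → 45 → 51.
So the next two tokens are C-45 and E-51.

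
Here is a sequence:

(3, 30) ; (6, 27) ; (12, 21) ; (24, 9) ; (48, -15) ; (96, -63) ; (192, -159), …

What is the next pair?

First coordinate: 3, 6, 12, 24, 48, 96, 192 → 384 (×2 each step).
Second coordinate: together with the first coordinate always sums to 33; 30, 27, 21, 9, -15, -63, -159 → -351.
Putting it together: (384, -351).

(384, -351)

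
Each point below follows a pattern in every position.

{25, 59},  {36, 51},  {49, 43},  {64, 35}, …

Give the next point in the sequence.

First component: perfect squares: 5², 6², 7², …; 25, 36, 49, 64 → 81.
Second component: −8 each step; 59, 51, 43, 35 → 27.
So the next point is {81, 27}.

{81, 27}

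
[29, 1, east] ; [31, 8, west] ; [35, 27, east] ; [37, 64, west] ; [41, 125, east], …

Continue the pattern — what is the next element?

[43, 216, west]

First slot: alternating steps +2, +4, +2, +4, …, so 29, 31, 35, 37, 41 → 43.
For the second slot, perfect cubes: 1³, 2³, 3³, …: 1, 8, 27, 64, 125 → 216.
For the direction, alternates east ↔ west: east, west, east, west, east → west.
So the next element is [43, 216, west].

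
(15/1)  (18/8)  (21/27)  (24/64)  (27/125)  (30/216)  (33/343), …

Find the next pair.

(36/512)

First part: +3 each step; 15, 18, 21, 24, 27, 30, 33 → 36.
Second part — perfect cubes: 1³, 2³, 3³, …: 1, 8, 27, 64, 125, 216, 343 → 512.
Combining the parts gives (36/512).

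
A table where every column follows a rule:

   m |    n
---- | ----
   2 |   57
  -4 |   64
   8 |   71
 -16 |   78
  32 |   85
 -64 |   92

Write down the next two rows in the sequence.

For the column m, ×(-2) each step: 2, -4, 8, -16, 32, -64 → 128 → -256.
Column n goes 57, 64, 71, 78, 85, 92 → 99 → 106 (+7 each step).
So the next two rows are 128  99 and -256  106.

128  99; -256  106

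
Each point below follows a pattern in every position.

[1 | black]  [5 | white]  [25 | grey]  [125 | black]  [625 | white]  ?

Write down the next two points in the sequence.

[3125 | grey], [15625 | black]

First coordinate: 1, 5, 25, 125, 625 → 3125 → 15625 (×5 each step).
Shade goes black, white, grey, black, white → grey → black (repeats black → white → grey).
Putting the parts together: [3125 | grey] and then [15625 | black].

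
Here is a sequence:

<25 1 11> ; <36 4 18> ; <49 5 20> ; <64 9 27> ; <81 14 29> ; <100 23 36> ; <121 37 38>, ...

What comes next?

<144 60 45>

First slot: perfect squares: 5², 6², 7², …, so 25, 36, 49, 64, 81, 100, 121 → 144.
Second slot: 1, 4, 5, 9, 14, 23, 37 → 60 (each term is the sum of the two before it).
Third slot goes 11, 18, 20, 27, 29, 36, 38 → 45 (alternating steps +7, +2, +7, +2, …).
Putting it together: <144 60 45>.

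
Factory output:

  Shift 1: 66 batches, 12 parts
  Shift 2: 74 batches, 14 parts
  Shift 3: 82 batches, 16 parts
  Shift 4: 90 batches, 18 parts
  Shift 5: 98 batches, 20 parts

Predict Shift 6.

Batches: 66, 74, 82, 90, 98 → 106 (+8 each step).
Parts — +2 each step: 12, 14, 16, 18, 20 → 22.
Putting it together: 106 batches, 22 parts.

106 batches, 22 parts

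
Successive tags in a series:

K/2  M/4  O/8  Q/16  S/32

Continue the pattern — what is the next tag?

Letter — letters move forward 2 places in the alphabet: K, M, O, Q, S → U.
Second component goes 2, 4, 8, 16, 32 → 64 (×2 each step).
Combining the parts gives U/64.

U/64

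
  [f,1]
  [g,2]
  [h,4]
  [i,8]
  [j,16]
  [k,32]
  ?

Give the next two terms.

[l,64], [m,128]

Letter goes f, g, h, i, j, k → l → m (letters move forward 1 place in the alphabet).
Second entry: 1, 2, 4, 8, 16, 32 → 64 → 128 (×2 each step).
So the next two terms are [l,64] and [m,128].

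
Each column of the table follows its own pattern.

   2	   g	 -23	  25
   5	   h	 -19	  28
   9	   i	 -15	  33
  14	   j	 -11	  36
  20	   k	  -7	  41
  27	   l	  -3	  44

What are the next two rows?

35  m  1  49; 44  n  5  52

First component — differences are 3, 4, 5, … (increasing by 1 each time): 2, 5, 9, 14, 20, 27 → 35 → 44.
Letter goes g, h, i, j, k, l → m → n (letters move forward 1 place in the alphabet).
Third component — +4 each step: -23, -19, -15, -11, -7, -3 → 1 → 5.
Fourth component: alternating steps +3, +5, +3, +5, …; 25, 28, 33, 36, 41, 44 → 49 → 52.
So the next two rows are 35  m  1  49 and 44  n  5  52.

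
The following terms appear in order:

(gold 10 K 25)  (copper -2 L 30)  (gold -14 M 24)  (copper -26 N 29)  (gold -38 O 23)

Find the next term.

(copper -50 P 28)

Metal — alternates gold ↔ copper: gold, copper, gold, copper, gold → copper.
Second slot: 10, -2, -14, -26, -38 → -50 (−12 each step).
Letter — letters move forward 1 place in the alphabet: K, L, M, N, O → P.
Fourth slot: alternating steps +5, −6, +5, −6, …; 25, 30, 24, 29, 23 → 28.
So the next term is (copper -50 P 28).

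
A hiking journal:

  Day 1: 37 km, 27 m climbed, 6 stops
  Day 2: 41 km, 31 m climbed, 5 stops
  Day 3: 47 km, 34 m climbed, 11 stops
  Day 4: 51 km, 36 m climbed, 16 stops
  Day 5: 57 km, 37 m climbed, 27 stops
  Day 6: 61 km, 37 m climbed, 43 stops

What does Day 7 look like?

Km goes 37, 41, 47, 51, 57, 61 → 67 (alternating steps +4, +6, +4, +6, …).
M climbed: 27, 31, 34, 36, 37, 37 → 36 (differences are 4, 3, 2, … (decreasing by 1 each time)).
Stops: 6, 5, 11, 16, 27, 43 → 70 (each term is the sum of the two before it).
Combining the parts gives 67 km, 36 m climbed, 70 stops.

67 km, 36 m climbed, 70 stops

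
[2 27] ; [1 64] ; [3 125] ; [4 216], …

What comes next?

[7 343]

First part goes 2, 1, 3, 4 → 7 (each term is the sum of the two before it).
Second part goes 27, 64, 125, 216 → 343 (perfect cubes: 3³, 4³, 5³, …).
Putting it together: [7 343].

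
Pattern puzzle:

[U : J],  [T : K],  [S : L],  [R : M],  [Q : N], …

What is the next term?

[P : O]

For the first letter, letters move back 1 place in the alphabet: U, T, S, R, Q → P.
Second letter: letters move forward 1 place in the alphabet, so J, K, L, M, N → O.
Combining the parts gives [P : O].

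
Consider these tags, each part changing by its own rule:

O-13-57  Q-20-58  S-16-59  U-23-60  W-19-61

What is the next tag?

Y-26-62

Letter: O, Q, S, U, W → Y (letters move forward 2 places in the alphabet).
Second component: alternating steps +7, −4, +7, −4, …; 13, 20, 16, 23, 19 → 26.
Third component — +1 each step: 57, 58, 59, 60, 61 → 62.
So the next tag is Y-26-62.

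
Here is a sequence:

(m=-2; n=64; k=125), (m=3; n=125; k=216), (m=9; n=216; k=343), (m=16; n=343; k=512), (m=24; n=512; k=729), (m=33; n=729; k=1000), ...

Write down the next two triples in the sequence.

(m=43; n=1000; k=1331), (m=54; n=1331; k=1728)

M: differences are 5, 6, 7, … (increasing by 1 each time), so -2, 3, 9, 16, 24, 33 → 43 → 54.
N — perfect cubes: 4³, 5³, 6³, …: 64, 125, 216, 343, 512, 729 → 1000 → 1331.
K — perfect cubes: 5³, 6³, 7³, …: 125, 216, 343, 512, 729, 1000 → 1331 → 1728.
So the next two triples are (m=43; n=1000; k=1331) and (m=54; n=1331; k=1728).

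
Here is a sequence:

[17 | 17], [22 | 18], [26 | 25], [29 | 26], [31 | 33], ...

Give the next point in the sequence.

For the first component, differences are 5, 4, 3, … (decreasing by 1 each time): 17, 22, 26, 29, 31 → 32.
Second component — alternating steps +1, +7, +1, +7, …: 17, 18, 25, 26, 33 → 34.
Combining the parts gives [32 | 34].

[32 | 34]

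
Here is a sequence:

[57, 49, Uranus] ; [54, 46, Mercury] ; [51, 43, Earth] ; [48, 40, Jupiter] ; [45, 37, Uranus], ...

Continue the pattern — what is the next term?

[42, 34, Mercury]

First entry: −3 each step; 57, 54, 51, 48, 45 → 42.
Second entry: always 8 less than the first entry, so 49, 46, 43, 40, 37 → 34.
Planet goes Uranus, Mercury, Earth, Jupiter, Uranus → Mercury (repeats Uranus → Mercury → Earth → Jupiter).
Putting it together: [42, 34, Mercury].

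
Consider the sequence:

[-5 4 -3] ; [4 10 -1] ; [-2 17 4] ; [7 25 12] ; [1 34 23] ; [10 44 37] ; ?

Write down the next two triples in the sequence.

[4 55 54], [13 67 74]

For the first entry, alternating steps +9, −6, +9, −6, …: -5, 4, -2, 7, 1, 10 → 4 → 13.
Second entry goes 4, 10, 17, 25, 34, 44 → 55 → 67 (differences are 6, 7, 8, … (increasing by 1 each time)).
Third entry: -3, -1, 4, 12, 23, 37 → 54 → 74 (differences are 2, 5, 8, … (increasing by 3 each time)).
So the next two triples are [4 55 54] and [13 67 74].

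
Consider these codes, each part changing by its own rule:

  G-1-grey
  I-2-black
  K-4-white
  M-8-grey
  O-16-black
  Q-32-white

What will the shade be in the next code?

Letter goes G, I, K, M, O, Q → S (letters move forward 2 places in the alphabet).
Second component: ×2 each step; 1, 2, 4, 8, 16, 32 → 64.
Shade: grey, black, white, grey, black, white → grey (repeats grey → black → white).

grey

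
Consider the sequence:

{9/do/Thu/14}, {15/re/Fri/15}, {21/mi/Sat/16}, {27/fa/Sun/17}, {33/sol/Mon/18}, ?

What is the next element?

First entry goes 9, 15, 21, 27, 33 → 39 (+6 each step).
Note: do, re, mi, fa, sol → la (runs through the solfège scale do→ti).
Day: runs through the weekdays Mon→Sun; Thu, Fri, Sat, Sun, Mon → Tue.
For the fourth entry, +1 each step: 14, 15, 16, 17, 18 → 19.
Putting it together: {39/la/Tue/19}.

{39/la/Tue/19}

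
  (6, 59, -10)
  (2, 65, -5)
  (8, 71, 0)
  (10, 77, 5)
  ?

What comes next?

For the first value, each term is the sum of the two before it: 6, 2, 8, 10 → 18.
For the second value, +6 each step: 59, 65, 71, 77 → 83.
Third value: -10, -5, 0, 5 → 10 (+5 each step).
So the next term is (18, 83, 10).

(18, 83, 10)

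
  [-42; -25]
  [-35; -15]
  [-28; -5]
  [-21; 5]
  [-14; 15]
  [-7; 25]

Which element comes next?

[0; 35]

First entry: +7 each step; -42, -35, -28, -21, -14, -7 → 0.
Second entry: +10 each step, so -25, -15, -5, 5, 15, 25 → 35.
So the next element is [0; 35].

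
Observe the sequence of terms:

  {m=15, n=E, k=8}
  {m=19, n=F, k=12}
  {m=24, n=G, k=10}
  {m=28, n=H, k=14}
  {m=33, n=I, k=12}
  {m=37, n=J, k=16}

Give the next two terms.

{m=42, n=K, k=14}, {m=46, n=L, k=18}

For the m, alternating steps +4, +5, +4, +5, …: 15, 19, 24, 28, 33, 37 → 42 → 46.
N goes E, F, G, H, I, J → K → L (letters move forward 1 place in the alphabet).
K goes 8, 12, 10, 14, 12, 16 → 14 → 18 (alternating steps +4, −2, +4, −2, …).
Putting the parts together: {m=42, n=K, k=14} and then {m=46, n=L, k=18}.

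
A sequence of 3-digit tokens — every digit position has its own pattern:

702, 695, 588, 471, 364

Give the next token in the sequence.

257

For the first digit, −1 each step, mod 10: 7, 6, 5, 4, 3 → 2.
Second digit — −1 each step, mod 10: 0, 9, 8, 7, 6 → 5.
For the third digit, +3 each step, mod 10: 2, 5, 8, 1, 4 → 7.
So the next token is 257.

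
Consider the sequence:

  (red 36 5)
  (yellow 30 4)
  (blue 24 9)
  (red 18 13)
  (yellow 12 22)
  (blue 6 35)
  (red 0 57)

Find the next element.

Colour: repeats red → yellow → blue; red, yellow, blue, red, yellow, blue, red → yellow.
For the second slot, −6 each step: 36, 30, 24, 18, 12, 6, 0 → -6.
Third slot: each term is the sum of the two before it, so 5, 4, 9, 13, 22, 35, 57 → 92.
Putting it together: (yellow -6 92).

(yellow -6 92)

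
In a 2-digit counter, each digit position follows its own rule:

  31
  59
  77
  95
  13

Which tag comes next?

For the first digit, +2 each step, mod 10: 3, 5, 7, 9, 1 → 3.
Second digit: 1, 9, 7, 5, 3 → 1 (−2 each step, mod 10).
So the next tag is 31.

31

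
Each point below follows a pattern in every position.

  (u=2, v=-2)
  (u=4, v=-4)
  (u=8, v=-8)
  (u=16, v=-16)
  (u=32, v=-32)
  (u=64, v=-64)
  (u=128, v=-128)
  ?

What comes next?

U: 2, 4, 8, 16, 32, 64, 128 → 256 (×2 each step).
V: ×2 each step, so -2, -4, -8, -16, -32, -64, -128 → -256.
Combining the parts gives (u=256, v=-256).

(u=256, v=-256)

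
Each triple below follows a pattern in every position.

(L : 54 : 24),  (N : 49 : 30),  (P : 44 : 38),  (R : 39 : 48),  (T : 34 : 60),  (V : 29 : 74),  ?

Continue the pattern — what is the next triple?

Letter — letters move forward 2 places in the alphabet: L, N, P, R, T, V → X.
For the second slot, −5 each step: 54, 49, 44, 39, 34, 29 → 24.
For the third slot, differences are 6, 8, 10, … (increasing by 2 each time): 24, 30, 38, 48, 60, 74 → 90.
Combining the parts gives (X : 24 : 90).

(X : 24 : 90)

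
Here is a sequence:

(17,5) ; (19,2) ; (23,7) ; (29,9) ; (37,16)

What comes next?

First part goes 17, 19, 23, 29, 37 → 47 (differences are 2, 4, 6, … (increasing by 2 each time)).
Second part goes 5, 2, 7, 9, 16 → 25 (each term is the sum of the two before it).
Putting it together: (47,25).

(47,25)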